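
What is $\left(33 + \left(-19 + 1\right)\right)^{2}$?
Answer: $225$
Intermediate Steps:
$\left(33 + \left(-19 + 1\right)\right)^{2} = \left(33 - 18\right)^{2} = 15^{2} = 225$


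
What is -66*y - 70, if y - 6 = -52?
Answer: 2966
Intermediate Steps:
y = -46 (y = 6 - 52 = -46)
-66*y - 70 = -66*(-46) - 70 = 3036 - 70 = 2966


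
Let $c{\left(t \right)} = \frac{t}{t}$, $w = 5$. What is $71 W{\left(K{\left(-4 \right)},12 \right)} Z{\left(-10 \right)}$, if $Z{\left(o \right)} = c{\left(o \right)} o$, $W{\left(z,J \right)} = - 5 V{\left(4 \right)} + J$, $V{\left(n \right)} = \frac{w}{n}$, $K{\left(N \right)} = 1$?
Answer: $- \frac{8165}{2} \approx -4082.5$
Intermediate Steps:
$V{\left(n \right)} = \frac{5}{n}$
$W{\left(z,J \right)} = - \frac{25}{4} + J$ ($W{\left(z,J \right)} = - 5 \cdot \frac{5}{4} + J = - 5 \cdot 5 \cdot \frac{1}{4} + J = \left(-5\right) \frac{5}{4} + J = - \frac{25}{4} + J$)
$c{\left(t \right)} = 1$
$Z{\left(o \right)} = o$ ($Z{\left(o \right)} = 1 o = o$)
$71 W{\left(K{\left(-4 \right)},12 \right)} Z{\left(-10 \right)} = 71 \left(- \frac{25}{4} + 12\right) \left(-10\right) = 71 \cdot \frac{23}{4} \left(-10\right) = \frac{1633}{4} \left(-10\right) = - \frac{8165}{2}$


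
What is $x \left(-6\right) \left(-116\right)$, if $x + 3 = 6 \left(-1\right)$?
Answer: $-6264$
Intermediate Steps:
$x = -9$ ($x = -3 + 6 \left(-1\right) = -3 - 6 = -9$)
$x \left(-6\right) \left(-116\right) = \left(-9\right) \left(-6\right) \left(-116\right) = 54 \left(-116\right) = -6264$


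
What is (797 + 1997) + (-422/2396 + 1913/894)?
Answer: 748627667/267753 ≈ 2796.0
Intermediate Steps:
(797 + 1997) + (-422/2396 + 1913/894) = 2794 + (-422*1/2396 + 1913*(1/894)) = 2794 + (-211/1198 + 1913/894) = 2794 + 525785/267753 = 748627667/267753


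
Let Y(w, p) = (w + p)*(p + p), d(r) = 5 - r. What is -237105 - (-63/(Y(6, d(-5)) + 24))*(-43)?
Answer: -1896903/8 ≈ -2.3711e+5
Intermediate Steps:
Y(w, p) = 2*p*(p + w) (Y(w, p) = (p + w)*(2*p) = 2*p*(p + w))
-237105 - (-63/(Y(6, d(-5)) + 24))*(-43) = -237105 - (-63/(2*(5 - 1*(-5))*((5 - 1*(-5)) + 6) + 24))*(-43) = -237105 - (-63/(2*(5 + 5)*((5 + 5) + 6) + 24))*(-43) = -237105 - (-63/(2*10*(10 + 6) + 24))*(-43) = -237105 - (-63/(2*10*16 + 24))*(-43) = -237105 - (-63/(320 + 24))*(-43) = -237105 - (-63/344)*(-43) = -237105 - (-63*1/344)*(-43) = -237105 - (-63)*(-43)/344 = -237105 - 1*63/8 = -237105 - 63/8 = -1896903/8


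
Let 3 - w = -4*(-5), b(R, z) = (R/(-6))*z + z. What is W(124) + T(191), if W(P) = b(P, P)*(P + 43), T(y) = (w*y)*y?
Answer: -3082303/3 ≈ -1.0274e+6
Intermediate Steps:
b(R, z) = z - R*z/6 (b(R, z) = (R*(-⅙))*z + z = (-R/6)*z + z = -R*z/6 + z = z - R*z/6)
w = -17 (w = 3 - (-4)*(-5) = 3 - 1*20 = 3 - 20 = -17)
T(y) = -17*y² (T(y) = (-17*y)*y = -17*y²)
W(P) = P*(6 - P)*(43 + P)/6 (W(P) = (P*(6 - P)/6)*(P + 43) = (P*(6 - P)/6)*(43 + P) = P*(6 - P)*(43 + P)/6)
W(124) + T(191) = -⅙*124*(-6 + 124)*(43 + 124) - 17*191² = -⅙*124*118*167 - 17*36481 = -1221772/3 - 620177 = -3082303/3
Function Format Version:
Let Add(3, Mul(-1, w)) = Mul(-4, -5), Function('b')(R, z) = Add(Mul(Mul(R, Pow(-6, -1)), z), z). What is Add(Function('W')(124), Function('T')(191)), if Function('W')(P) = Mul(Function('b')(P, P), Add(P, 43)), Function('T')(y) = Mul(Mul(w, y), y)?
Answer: Rational(-3082303, 3) ≈ -1.0274e+6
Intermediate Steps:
Function('b')(R, z) = Add(z, Mul(Rational(-1, 6), R, z)) (Function('b')(R, z) = Add(Mul(Mul(R, Rational(-1, 6)), z), z) = Add(Mul(Mul(Rational(-1, 6), R), z), z) = Add(Mul(Rational(-1, 6), R, z), z) = Add(z, Mul(Rational(-1, 6), R, z)))
w = -17 (w = Add(3, Mul(-1, Mul(-4, -5))) = Add(3, Mul(-1, 20)) = Add(3, -20) = -17)
Function('T')(y) = Mul(-17, Pow(y, 2)) (Function('T')(y) = Mul(Mul(-17, y), y) = Mul(-17, Pow(y, 2)))
Function('W')(P) = Mul(Rational(1, 6), P, Add(6, Mul(-1, P)), Add(43, P)) (Function('W')(P) = Mul(Mul(Rational(1, 6), P, Add(6, Mul(-1, P))), Add(P, 43)) = Mul(Mul(Rational(1, 6), P, Add(6, Mul(-1, P))), Add(43, P)) = Mul(Rational(1, 6), P, Add(6, Mul(-1, P)), Add(43, P)))
Add(Function('W')(124), Function('T')(191)) = Add(Mul(Rational(-1, 6), 124, Add(-6, 124), Add(43, 124)), Mul(-17, Pow(191, 2))) = Add(Mul(Rational(-1, 6), 124, 118, 167), Mul(-17, 36481)) = Add(Rational(-1221772, 3), -620177) = Rational(-3082303, 3)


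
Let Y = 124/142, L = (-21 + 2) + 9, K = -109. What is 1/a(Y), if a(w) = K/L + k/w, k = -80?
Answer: -310/25021 ≈ -0.012390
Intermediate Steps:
L = -10 (L = -19 + 9 = -10)
Y = 62/71 (Y = 124*(1/142) = 62/71 ≈ 0.87324)
a(w) = 109/10 - 80/w (a(w) = -109/(-10) - 80/w = -109*(-1/10) - 80/w = 109/10 - 80/w)
1/a(Y) = 1/(109/10 - 80/62/71) = 1/(109/10 - 80*71/62) = 1/(109/10 - 2840/31) = 1/(-25021/310) = -310/25021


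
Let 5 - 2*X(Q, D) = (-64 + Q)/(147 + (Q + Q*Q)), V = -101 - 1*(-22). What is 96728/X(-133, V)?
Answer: 428093946/11089 ≈ 38605.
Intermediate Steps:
V = -79 (V = -101 + 22 = -79)
X(Q, D) = 5/2 - (-64 + Q)/(2*(147 + Q + Q**2)) (X(Q, D) = 5/2 - (-64 + Q)/(2*(147 + (Q + Q*Q))) = 5/2 - (-64 + Q)/(2*(147 + (Q + Q**2))) = 5/2 - (-64 + Q)/(2*(147 + Q + Q**2)))
96728/X(-133, V) = 96728/(((799 + 4*(-133) + 5*(-133)**2)/(2*(147 - 133 + (-133)**2)))) = 96728/(((799 - 532 + 5*17689)/(2*(147 - 133 + 17689)))) = 96728/(((1/2)*(799 - 532 + 88445)/17703)) = 96728/(((1/2)*(1/17703)*88712)) = 96728/(44356/17703) = 96728*(17703/44356) = 428093946/11089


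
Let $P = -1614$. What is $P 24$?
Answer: $-38736$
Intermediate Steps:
$P 24 = \left(-1614\right) 24 = -38736$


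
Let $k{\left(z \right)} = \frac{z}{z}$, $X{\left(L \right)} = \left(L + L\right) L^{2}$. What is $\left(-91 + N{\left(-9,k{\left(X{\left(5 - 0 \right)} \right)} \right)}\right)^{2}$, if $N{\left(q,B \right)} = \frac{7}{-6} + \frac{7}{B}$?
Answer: $\frac{261121}{36} \approx 7253.4$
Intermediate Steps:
$X{\left(L \right)} = 2 L^{3}$ ($X{\left(L \right)} = 2 L L^{2} = 2 L^{3}$)
$k{\left(z \right)} = 1$
$N{\left(q,B \right)} = - \frac{7}{6} + \frac{7}{B}$ ($N{\left(q,B \right)} = 7 \left(- \frac{1}{6}\right) + \frac{7}{B} = - \frac{7}{6} + \frac{7}{B}$)
$\left(-91 + N{\left(-9,k{\left(X{\left(5 - 0 \right)} \right)} \right)}\right)^{2} = \left(-91 - \left(\frac{7}{6} - \frac{7}{1}\right)\right)^{2} = \left(-91 + \left(- \frac{7}{6} + 7 \cdot 1\right)\right)^{2} = \left(-91 + \left(- \frac{7}{6} + 7\right)\right)^{2} = \left(-91 + \frac{35}{6}\right)^{2} = \left(- \frac{511}{6}\right)^{2} = \frac{261121}{36}$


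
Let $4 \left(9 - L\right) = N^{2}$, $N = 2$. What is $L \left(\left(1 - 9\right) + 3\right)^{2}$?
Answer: $200$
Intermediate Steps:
$L = 8$ ($L = 9 - \frac{2^{2}}{4} = 9 - 1 = 8$)
$L \left(\left(1 - 9\right) + 3\right)^{2} = 8 \left(\left(1 - 9\right) + 3\right)^{2} = 8 \left(-8 + 3\right)^{2} = 8 \left(-5\right)^{2} = 8 \cdot 25 = 200$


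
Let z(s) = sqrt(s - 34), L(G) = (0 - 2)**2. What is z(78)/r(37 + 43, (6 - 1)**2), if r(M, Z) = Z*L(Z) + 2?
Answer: sqrt(11)/51 ≈ 0.065032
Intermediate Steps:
L(G) = 4 (L(G) = (-2)**2 = 4)
r(M, Z) = 2 + 4*Z (r(M, Z) = Z*4 + 2 = 4*Z + 2 = 2 + 4*Z)
z(s) = sqrt(-34 + s)
z(78)/r(37 + 43, (6 - 1)**2) = sqrt(-34 + 78)/(2 + 4*(6 - 1)**2) = sqrt(44)/(2 + 4*5**2) = (2*sqrt(11))/(2 + 4*25) = (2*sqrt(11))/(2 + 100) = (2*sqrt(11))/102 = (2*sqrt(11))*(1/102) = sqrt(11)/51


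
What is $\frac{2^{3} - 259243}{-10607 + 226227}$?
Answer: $- \frac{51847}{43124} \approx -1.2023$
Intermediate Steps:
$\frac{2^{3} - 259243}{-10607 + 226227} = \frac{8 - 259243}{215620} = \left(-259235\right) \frac{1}{215620} = - \frac{51847}{43124}$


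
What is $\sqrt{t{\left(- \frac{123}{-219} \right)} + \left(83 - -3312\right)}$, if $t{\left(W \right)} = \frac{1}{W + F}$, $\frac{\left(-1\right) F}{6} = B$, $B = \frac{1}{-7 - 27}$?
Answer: $\frac{\sqrt{712432969}}{458} \approx 58.278$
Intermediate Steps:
$B = - \frac{1}{34}$ ($B = \frac{1}{-34} = - \frac{1}{34} \approx -0.029412$)
$F = \frac{3}{17}$ ($F = \left(-6\right) \left(- \frac{1}{34}\right) = \frac{3}{17} \approx 0.17647$)
$t{\left(W \right)} = \frac{1}{\frac{3}{17} + W}$ ($t{\left(W \right)} = \frac{1}{W + \frac{3}{17}} = \frac{1}{\frac{3}{17} + W}$)
$\sqrt{t{\left(- \frac{123}{-219} \right)} + \left(83 - -3312\right)} = \sqrt{\frac{17}{3 + 17 \left(- \frac{123}{-219}\right)} + \left(83 - -3312\right)} = \sqrt{\frac{17}{3 + 17 \left(\left(-123\right) \left(- \frac{1}{219}\right)\right)} + \left(83 + 3312\right)} = \sqrt{\frac{17}{3 + 17 \cdot \frac{41}{73}} + 3395} = \sqrt{\frac{17}{3 + \frac{697}{73}} + 3395} = \sqrt{\frac{17}{\frac{916}{73}} + 3395} = \sqrt{17 \cdot \frac{73}{916} + 3395} = \sqrt{\frac{1241}{916} + 3395} = \sqrt{\frac{3111061}{916}} = \frac{\sqrt{712432969}}{458}$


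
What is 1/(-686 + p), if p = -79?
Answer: -1/765 ≈ -0.0013072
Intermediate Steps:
1/(-686 + p) = 1/(-686 - 79) = 1/(-765) = -1/765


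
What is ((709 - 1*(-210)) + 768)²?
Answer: 2845969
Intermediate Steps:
((709 - 1*(-210)) + 768)² = ((709 + 210) + 768)² = (919 + 768)² = 1687² = 2845969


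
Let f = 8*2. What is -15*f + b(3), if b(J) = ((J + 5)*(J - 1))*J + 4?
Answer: -188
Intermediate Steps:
f = 16
b(J) = 4 + J*(-1 + J)*(5 + J) (b(J) = ((5 + J)*(-1 + J))*J + 4 = ((-1 + J)*(5 + J))*J + 4 = J*(-1 + J)*(5 + J) + 4 = 4 + J*(-1 + J)*(5 + J))
-15*f + b(3) = -15*16 + (4 + 3³ - 5*3 + 4*3²) = -240 + (4 + 27 - 15 + 4*9) = -240 + (4 + 27 - 15 + 36) = -240 + 52 = -188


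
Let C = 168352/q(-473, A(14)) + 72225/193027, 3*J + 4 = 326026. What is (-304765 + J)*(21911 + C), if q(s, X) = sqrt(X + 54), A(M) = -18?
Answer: -5674226678538838/579081 ≈ -9.7987e+9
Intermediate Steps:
J = 108674 (J = -4/3 + (1/3)*326026 = -4/3 + 326026/3 = 108674)
q(s, X) = sqrt(54 + X)
C = 16248457427/579081 (C = 168352/(sqrt(54 - 18)) + 72225/193027 = 168352/(sqrt(36)) + 72225*(1/193027) = 168352/6 + 72225/193027 = 168352*(1/6) + 72225/193027 = 84176/3 + 72225/193027 = 16248457427/579081 ≈ 28059.)
(-304765 + J)*(21911 + C) = (-304765 + 108674)*(21911 + 16248457427/579081) = -196091*28936701218/579081 = -5674226678538838/579081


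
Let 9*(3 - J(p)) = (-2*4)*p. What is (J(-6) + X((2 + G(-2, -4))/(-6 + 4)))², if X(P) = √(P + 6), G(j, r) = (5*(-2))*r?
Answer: (7 - 3*I*√15)²/9 ≈ -9.5556 - 18.074*I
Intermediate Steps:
G(j, r) = -10*r
J(p) = 3 + 8*p/9 (J(p) = 3 - (-2*4)*p/9 = 3 - (-8)*p/9 = 3 + 8*p/9)
X(P) = √(6 + P)
(J(-6) + X((2 + G(-2, -4))/(-6 + 4)))² = ((3 + (8/9)*(-6)) + √(6 + (2 - 10*(-4))/(-6 + 4)))² = ((3 - 16/3) + √(6 + (2 + 40)/(-2)))² = (-7/3 + √(6 + 42*(-½)))² = (-7/3 + √(6 - 21))² = (-7/3 + √(-15))² = (-7/3 + I*√15)²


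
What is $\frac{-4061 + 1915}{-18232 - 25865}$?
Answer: $\frac{2146}{44097} \approx 0.048665$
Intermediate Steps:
$\frac{-4061 + 1915}{-18232 - 25865} = - \frac{2146}{-44097} = \left(-2146\right) \left(- \frac{1}{44097}\right) = \frac{2146}{44097}$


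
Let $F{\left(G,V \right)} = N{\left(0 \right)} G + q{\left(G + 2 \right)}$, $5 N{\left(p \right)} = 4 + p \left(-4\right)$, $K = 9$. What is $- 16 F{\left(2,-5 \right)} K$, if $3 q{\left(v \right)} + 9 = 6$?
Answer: $- \frac{432}{5} \approx -86.4$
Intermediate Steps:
$q{\left(v \right)} = -1$ ($q{\left(v \right)} = -3 + \frac{1}{3} \cdot 6 = -3 + 2 = -1$)
$N{\left(p \right)} = \frac{4}{5} - \frac{4 p}{5}$ ($N{\left(p \right)} = \frac{4 + p \left(-4\right)}{5} = \frac{4 - 4 p}{5} = \frac{4}{5} - \frac{4 p}{5}$)
$F{\left(G,V \right)} = -1 + \frac{4 G}{5}$ ($F{\left(G,V \right)} = \left(\frac{4}{5} - 0\right) G - 1 = \left(\frac{4}{5} + 0\right) G - 1 = \frac{4 G}{5} - 1 = -1 + \frac{4 G}{5}$)
$- 16 F{\left(2,-5 \right)} K = - 16 \left(-1 + \frac{4}{5} \cdot 2\right) 9 = - 16 \left(-1 + \frac{8}{5}\right) 9 = \left(-16\right) \frac{3}{5} \cdot 9 = \left(- \frac{48}{5}\right) 9 = - \frac{432}{5}$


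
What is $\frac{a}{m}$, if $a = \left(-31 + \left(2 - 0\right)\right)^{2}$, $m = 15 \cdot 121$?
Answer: $\frac{841}{1815} \approx 0.46336$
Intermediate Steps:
$m = 1815$
$a = 841$ ($a = \left(-31 + \left(2 + 0\right)\right)^{2} = \left(-31 + 2\right)^{2} = \left(-29\right)^{2} = 841$)
$\frac{a}{m} = \frac{841}{1815}$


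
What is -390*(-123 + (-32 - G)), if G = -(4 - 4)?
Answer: 60450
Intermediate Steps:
G = 0 (G = -1*0 = 0)
-390*(-123 + (-32 - G)) = -390*(-123 + (-32 - 1*0)) = -390*(-123 + (-32 + 0)) = -390*(-123 - 32) = -390*(-155) = 60450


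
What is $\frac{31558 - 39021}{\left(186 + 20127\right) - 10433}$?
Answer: $- \frac{7463}{9880} \approx -0.75536$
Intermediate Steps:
$\frac{31558 - 39021}{\left(186 + 20127\right) - 10433} = - \frac{7463}{20313 - 10433} = - \frac{7463}{9880}$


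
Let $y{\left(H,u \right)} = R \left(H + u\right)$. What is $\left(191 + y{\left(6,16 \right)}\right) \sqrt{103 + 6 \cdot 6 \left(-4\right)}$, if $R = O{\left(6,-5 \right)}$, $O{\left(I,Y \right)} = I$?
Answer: $323 i \sqrt{41} \approx 2068.2 i$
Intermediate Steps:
$R = 6$
$y{\left(H,u \right)} = 6 H + 6 u$ ($y{\left(H,u \right)} = 6 \left(H + u\right) = 6 H + 6 u$)
$\left(191 + y{\left(6,16 \right)}\right) \sqrt{103 + 6 \cdot 6 \left(-4\right)} = \left(191 + \left(6 \cdot 6 + 6 \cdot 16\right)\right) \sqrt{103 + 6 \cdot 6 \left(-4\right)} = \left(191 + \left(36 + 96\right)\right) \sqrt{103 + 36 \left(-4\right)} = \left(191 + 132\right) \sqrt{103 - 144} = 323 \sqrt{-41} = 323 i \sqrt{41}$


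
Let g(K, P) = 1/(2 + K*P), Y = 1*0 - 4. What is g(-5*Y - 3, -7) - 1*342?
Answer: -40015/117 ≈ -342.01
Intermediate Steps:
Y = -4 (Y = 0 - 4 = -4)
g(-5*Y - 3, -7) - 1*342 = 1/(2 + (-5*(-4) - 3)*(-7)) - 1*342 = 1/(2 + (20 - 3)*(-7)) - 342 = 1/(2 + 17*(-7)) - 342 = 1/(2 - 119) - 342 = 1/(-117) - 342 = -1/117 - 342 = -40015/117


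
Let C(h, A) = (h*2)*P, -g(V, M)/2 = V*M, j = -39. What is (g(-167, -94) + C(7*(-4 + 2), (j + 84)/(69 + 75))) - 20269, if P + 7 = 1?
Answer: -51497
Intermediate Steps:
P = -6 (P = -7 + 1 = -6)
g(V, M) = -2*M*V (g(V, M) = -2*V*M = -2*M*V)
C(h, A) = -12*h (C(h, A) = (h*2)*(-6) = (2*h)*(-6) = -12*h)
(g(-167, -94) + C(7*(-4 + 2), (j + 84)/(69 + 75))) - 20269 = (-2*(-94)*(-167) - 84*(-4 + 2)) - 20269 = (-31396 - 84*(-2)) - 20269 = (-31396 - 12*(-14)) - 20269 = (-31396 + 168) - 20269 = -31228 - 20269 = -51497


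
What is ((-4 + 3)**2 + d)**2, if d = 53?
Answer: 2916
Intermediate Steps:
((-4 + 3)**2 + d)**2 = ((-4 + 3)**2 + 53)**2 = ((-1)**2 + 53)**2 = (1 + 53)**2 = 54**2 = 2916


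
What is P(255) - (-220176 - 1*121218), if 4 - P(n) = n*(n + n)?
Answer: 211348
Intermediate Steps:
P(n) = 4 - 2*n² (P(n) = 4 - n*(n + n) = 4 - n*2*n = 4 - 2*n²)
P(255) - (-220176 - 1*121218) = (4 - 2*255²) - (-220176 - 1*121218) = (4 - 2*65025) - (-220176 - 121218) = (4 - 130050) - 1*(-341394) = -130046 + 341394 = 211348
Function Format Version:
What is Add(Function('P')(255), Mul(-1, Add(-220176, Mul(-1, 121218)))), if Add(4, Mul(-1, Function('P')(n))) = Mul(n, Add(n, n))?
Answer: 211348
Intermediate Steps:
Function('P')(n) = Add(4, Mul(-2, Pow(n, 2))) (Function('P')(n) = Add(4, Mul(-1, Mul(n, Add(n, n)))) = Add(4, Mul(-1, Mul(n, Mul(2, n)))) = Add(4, Mul(-1, Mul(2, Pow(n, 2)))) = Add(4, Mul(-2, Pow(n, 2))))
Add(Function('P')(255), Mul(-1, Add(-220176, Mul(-1, 121218)))) = Add(Add(4, Mul(-2, Pow(255, 2))), Mul(-1, Add(-220176, Mul(-1, 121218)))) = Add(Add(4, Mul(-2, 65025)), Mul(-1, Add(-220176, -121218))) = Add(Add(4, -130050), Mul(-1, -341394)) = Add(-130046, 341394) = 211348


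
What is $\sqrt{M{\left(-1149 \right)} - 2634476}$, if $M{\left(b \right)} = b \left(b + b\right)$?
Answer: $\sqrt{5926} \approx 76.98$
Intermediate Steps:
$M{\left(b \right)} = 2 b^{2}$ ($M{\left(b \right)} = b 2 b = 2 b^{2}$)
$\sqrt{M{\left(-1149 \right)} - 2634476} = \sqrt{2 \left(-1149\right)^{2} - 2634476} = \sqrt{2 \cdot 1320201 - 2634476} = \sqrt{2640402 - 2634476} = \sqrt{5926}$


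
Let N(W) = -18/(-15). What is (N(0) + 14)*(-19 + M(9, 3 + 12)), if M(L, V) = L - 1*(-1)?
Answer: -684/5 ≈ -136.80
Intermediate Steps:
M(L, V) = 1 + L (M(L, V) = L + 1 = 1 + L)
N(W) = 6/5 (N(W) = -18*(-1/15) = 6/5)
(N(0) + 14)*(-19 + M(9, 3 + 12)) = (6/5 + 14)*(-19 + (1 + 9)) = 76*(-19 + 10)/5 = (76/5)*(-9) = -684/5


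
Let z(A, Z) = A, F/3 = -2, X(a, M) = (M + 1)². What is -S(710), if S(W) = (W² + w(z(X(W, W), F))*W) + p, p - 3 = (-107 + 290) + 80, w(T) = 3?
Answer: -506496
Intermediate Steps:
X(a, M) = (1 + M)²
F = -6 (F = 3*(-2) = -6)
p = 266 (p = 3 + ((-107 + 290) + 80) = 3 + (183 + 80) = 3 + 263 = 266)
S(W) = 266 + W² + 3*W (S(W) = (W² + 3*W) + 266 = 266 + W² + 3*W)
-S(710) = -(266 + 710² + 3*710) = -(266 + 504100 + 2130) = -1*506496 = -506496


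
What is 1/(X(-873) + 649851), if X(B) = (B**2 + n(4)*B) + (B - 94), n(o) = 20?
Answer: 1/1393553 ≈ 7.1759e-7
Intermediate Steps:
X(B) = -94 + B**2 + 21*B (X(B) = (B**2 + 20*B) + (B - 94) = (B**2 + 20*B) + (-94 + B) = -94 + B**2 + 21*B)
1/(X(-873) + 649851) = 1/((-94 + (-873)**2 + 21*(-873)) + 649851) = 1/((-94 + 762129 - 18333) + 649851) = 1/(743702 + 649851) = 1/1393553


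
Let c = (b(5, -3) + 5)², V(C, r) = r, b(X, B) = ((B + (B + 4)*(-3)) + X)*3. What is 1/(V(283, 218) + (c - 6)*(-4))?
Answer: 1/226 ≈ 0.0044248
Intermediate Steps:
b(X, B) = -36 - 6*B + 3*X (b(X, B) = ((B + (4 + B)*(-3)) + X)*3 = ((B + (-12 - 3*B)) + X)*3 = ((-12 - 2*B) + X)*3 = (-12 + X - 2*B)*3 = -36 - 6*B + 3*X)
c = 4 (c = ((-36 - 6*(-3) + 3*5) + 5)² = ((-36 + 18 + 15) + 5)² = (-3 + 5)² = 2² = 4)
1/(V(283, 218) + (c - 6)*(-4)) = 1/(218 + (4 - 6)*(-4)) = 1/(218 - 2*(-4)) = 1/(218 + 8) = 1/226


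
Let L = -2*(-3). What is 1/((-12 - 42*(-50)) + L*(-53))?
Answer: 1/1770 ≈ 0.00056497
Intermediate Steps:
L = 6
1/((-12 - 42*(-50)) + L*(-53)) = 1/((-12 - 42*(-50)) + 6*(-53)) = 1/((-12 + 2100) - 318) = 1/(2088 - 318) = 1/1770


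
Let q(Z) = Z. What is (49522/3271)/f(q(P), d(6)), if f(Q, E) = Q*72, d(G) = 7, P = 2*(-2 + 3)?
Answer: 24761/235512 ≈ 0.10514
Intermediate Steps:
P = 2 (P = 2*1 = 2)
f(Q, E) = 72*Q
(49522/3271)/f(q(P), d(6)) = (49522/3271)/((72*2)) = (49522*(1/3271))/144 = (49522/3271)*(1/144) = 24761/235512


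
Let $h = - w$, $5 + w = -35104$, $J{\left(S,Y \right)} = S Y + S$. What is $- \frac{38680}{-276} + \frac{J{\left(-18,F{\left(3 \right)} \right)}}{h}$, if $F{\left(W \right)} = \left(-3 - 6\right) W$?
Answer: $\frac{37726258}{269169} \approx 140.16$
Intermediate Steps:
$F{\left(W \right)} = - 9 W$ ($F{\left(W \right)} = \left(-3 - 6\right) W = - 9 W$)
$J{\left(S,Y \right)} = S + S Y$
$w = -35109$ ($w = -5 - 35104 = -35109$)
$h = 35109$ ($h = \left(-1\right) \left(-35109\right) = 35109$)
$- \frac{38680}{-276} + \frac{J{\left(-18,F{\left(3 \right)} \right)}}{h} = - \frac{38680}{-276} + \frac{\left(-18\right) \left(1 - 27\right)}{35109} = \left(-38680\right) \left(- \frac{1}{276}\right) + - 18 \left(1 - 27\right) \frac{1}{35109} = \frac{9670}{69} + \left(-18\right) \left(-26\right) \frac{1}{35109} = \frac{9670}{69} + 468 \cdot \frac{1}{35109} = \frac{9670}{69} + \frac{52}{3901} = \frac{37726258}{269169}$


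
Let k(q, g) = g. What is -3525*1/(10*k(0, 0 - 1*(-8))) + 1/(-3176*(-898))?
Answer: -31417091/713012 ≈ -44.063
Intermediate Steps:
-3525*1/(10*k(0, 0 - 1*(-8))) + 1/(-3176*(-898)) = -3525*1/(10*(0 - 1*(-8))) + 1/(-3176*(-898)) = -3525*1/(10*(0 + 8)) - 1/3176*(-1/898) = -3525/(10*8) + 1/2852048 = -3525/80 + 1/2852048 = -3525*1/80 + 1/2852048 = -705/16 + 1/2852048 = -31417091/713012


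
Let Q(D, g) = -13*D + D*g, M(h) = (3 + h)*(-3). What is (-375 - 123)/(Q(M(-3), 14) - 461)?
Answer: 498/461 ≈ 1.0803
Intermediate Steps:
M(h) = -9 - 3*h
(-375 - 123)/(Q(M(-3), 14) - 461) = (-375 - 123)/((-9 - 3*(-3))*(-13 + 14) - 461) = -498/((-9 + 9)*1 - 461) = -498/(0*1 - 461) = -498/(0 - 461) = -498/(-461) = -498*(-1/461) = 498/461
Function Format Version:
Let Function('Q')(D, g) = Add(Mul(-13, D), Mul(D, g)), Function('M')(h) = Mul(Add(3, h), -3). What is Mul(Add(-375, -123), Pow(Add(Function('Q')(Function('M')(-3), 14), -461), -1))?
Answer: Rational(498, 461) ≈ 1.0803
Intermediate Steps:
Function('M')(h) = Add(-9, Mul(-3, h))
Mul(Add(-375, -123), Pow(Add(Function('Q')(Function('M')(-3), 14), -461), -1)) = Mul(Add(-375, -123), Pow(Add(Mul(Add(-9, Mul(-3, -3)), Add(-13, 14)), -461), -1)) = Mul(-498, Pow(Add(Mul(Add(-9, 9), 1), -461), -1)) = Mul(-498, Pow(Add(Mul(0, 1), -461), -1)) = Mul(-498, Pow(Add(0, -461), -1)) = Mul(-498, Pow(-461, -1)) = Mul(-498, Rational(-1, 461)) = Rational(498, 461)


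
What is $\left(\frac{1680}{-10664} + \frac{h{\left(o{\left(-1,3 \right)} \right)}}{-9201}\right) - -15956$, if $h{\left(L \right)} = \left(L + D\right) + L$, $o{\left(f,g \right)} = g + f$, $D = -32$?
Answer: $\frac{195697376062}{12264933} \approx 15956.0$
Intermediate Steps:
$o{\left(f,g \right)} = f + g$
$h{\left(L \right)} = -32 + 2 L$ ($h{\left(L \right)} = \left(L - 32\right) + L = \left(-32 + L\right) + L = -32 + 2 L$)
$\left(\frac{1680}{-10664} + \frac{h{\left(o{\left(-1,3 \right)} \right)}}{-9201}\right) - -15956 = \left(\frac{1680}{-10664} + \frac{-32 + 2 \left(-1 + 3\right)}{-9201}\right) - -15956 = \left(1680 \left(- \frac{1}{10664}\right) + \left(-32 + 2 \cdot 2\right) \left(- \frac{1}{9201}\right)\right) + 15956 = \left(- \frac{210}{1333} + \left(-32 + 4\right) \left(- \frac{1}{9201}\right)\right) + 15956 = \left(- \frac{210}{1333} - - \frac{28}{9201}\right) + 15956 = \left(- \frac{210}{1333} + \frac{28}{9201}\right) + 15956 = - \frac{1894886}{12264933} + 15956 = \frac{195697376062}{12264933}$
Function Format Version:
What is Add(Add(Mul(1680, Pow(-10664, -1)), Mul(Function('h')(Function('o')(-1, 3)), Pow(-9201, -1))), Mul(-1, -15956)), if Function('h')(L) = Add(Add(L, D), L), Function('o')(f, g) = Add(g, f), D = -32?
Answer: Rational(195697376062, 12264933) ≈ 15956.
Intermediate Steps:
Function('o')(f, g) = Add(f, g)
Function('h')(L) = Add(-32, Mul(2, L)) (Function('h')(L) = Add(Add(L, -32), L) = Add(Add(-32, L), L) = Add(-32, Mul(2, L)))
Add(Add(Mul(1680, Pow(-10664, -1)), Mul(Function('h')(Function('o')(-1, 3)), Pow(-9201, -1))), Mul(-1, -15956)) = Add(Add(Mul(1680, Pow(-10664, -1)), Mul(Add(-32, Mul(2, Add(-1, 3))), Pow(-9201, -1))), Mul(-1, -15956)) = Add(Add(Mul(1680, Rational(-1, 10664)), Mul(Add(-32, Mul(2, 2)), Rational(-1, 9201))), 15956) = Add(Add(Rational(-210, 1333), Mul(Add(-32, 4), Rational(-1, 9201))), 15956) = Add(Add(Rational(-210, 1333), Mul(-28, Rational(-1, 9201))), 15956) = Add(Add(Rational(-210, 1333), Rational(28, 9201)), 15956) = Add(Rational(-1894886, 12264933), 15956) = Rational(195697376062, 12264933)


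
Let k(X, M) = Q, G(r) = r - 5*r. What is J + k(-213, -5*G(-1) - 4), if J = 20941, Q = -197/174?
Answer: 3643537/174 ≈ 20940.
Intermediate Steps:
G(r) = -4*r
Q = -197/174 (Q = -197*1/174 = -197/174 ≈ -1.1322)
k(X, M) = -197/174
J + k(-213, -5*G(-1) - 4) = 20941 - 197/174 = 3643537/174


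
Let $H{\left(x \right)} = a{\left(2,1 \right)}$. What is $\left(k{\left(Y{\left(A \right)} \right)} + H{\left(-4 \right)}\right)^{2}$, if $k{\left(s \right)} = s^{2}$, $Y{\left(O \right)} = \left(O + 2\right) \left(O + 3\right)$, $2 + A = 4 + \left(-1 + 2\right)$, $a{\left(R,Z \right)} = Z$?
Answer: $811801$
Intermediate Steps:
$H{\left(x \right)} = 1$
$A = 3$ ($A = -2 + \left(4 + \left(-1 + 2\right)\right) = -2 + \left(4 + 1\right) = -2 + 5 = 3$)
$Y{\left(O \right)} = \left(2 + O\right) \left(3 + O\right)$
$\left(k{\left(Y{\left(A \right)} \right)} + H{\left(-4 \right)}\right)^{2} = \left(\left(6 + 3^{2} + 5 \cdot 3\right)^{2} + 1\right)^{2} = \left(\left(6 + 9 + 15\right)^{2} + 1\right)^{2} = \left(30^{2} + 1\right)^{2} = \left(900 + 1\right)^{2} = 901^{2} = 811801$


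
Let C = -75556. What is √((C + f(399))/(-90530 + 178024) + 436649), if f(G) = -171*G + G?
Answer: 9*√10316737330570/43747 ≈ 660.79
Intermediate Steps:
f(G) = -170*G
√((C + f(399))/(-90530 + 178024) + 436649) = √((-75556 - 170*399)/(-90530 + 178024) + 436649) = √((-75556 - 67830)/87494 + 436649) = √(-143386*1/87494 + 436649) = √(-71693/43747 + 436649) = √(19102012110/43747) = 9*√10316737330570/43747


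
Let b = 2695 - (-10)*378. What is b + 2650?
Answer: 9125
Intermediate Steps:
b = 6475 (b = 2695 - 1*(-3780) = 2695 + 3780 = 6475)
b + 2650 = 6475 + 2650 = 9125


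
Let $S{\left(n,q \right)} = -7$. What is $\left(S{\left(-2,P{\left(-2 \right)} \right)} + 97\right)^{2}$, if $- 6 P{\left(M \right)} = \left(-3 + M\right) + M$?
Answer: $8100$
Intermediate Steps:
$P{\left(M \right)} = \frac{1}{2} - \frac{M}{3}$ ($P{\left(M \right)} = - \frac{\left(-3 + M\right) + M}{6} = - \frac{-3 + 2 M}{6} = \frac{1}{2} - \frac{M}{3}$)
$\left(S{\left(-2,P{\left(-2 \right)} \right)} + 97\right)^{2} = \left(-7 + 97\right)^{2} = 90^{2} = 8100$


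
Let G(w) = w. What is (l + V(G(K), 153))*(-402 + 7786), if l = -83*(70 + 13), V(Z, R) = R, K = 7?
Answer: -49738624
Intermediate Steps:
l = -6889 (l = -83*83 = -6889)
(l + V(G(K), 153))*(-402 + 7786) = (-6889 + 153)*(-402 + 7786) = -6736*7384 = -49738624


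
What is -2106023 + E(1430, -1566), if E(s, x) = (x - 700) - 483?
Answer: -2108772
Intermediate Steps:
E(s, x) = -1183 + x (E(s, x) = (-700 + x) - 483 = -1183 + x)
-2106023 + E(1430, -1566) = -2106023 + (-1183 - 1566) = -2106023 - 2749 = -2108772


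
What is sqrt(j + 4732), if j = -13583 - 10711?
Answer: I*sqrt(19562) ≈ 139.86*I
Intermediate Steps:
j = -24294
sqrt(j + 4732) = sqrt(-24294 + 4732) = sqrt(-19562) = I*sqrt(19562)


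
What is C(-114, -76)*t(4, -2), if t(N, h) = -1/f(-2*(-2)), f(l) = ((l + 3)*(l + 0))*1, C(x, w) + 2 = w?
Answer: 39/14 ≈ 2.7857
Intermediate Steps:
C(x, w) = -2 + w
f(l) = l*(3 + l) (f(l) = ((3 + l)*l)*1 = (l*(3 + l))*1 = l*(3 + l))
t(N, h) = -1/28 (t(N, h) = -1/((-2*(-2))*(3 - 2*(-2))) = -1/(4*(3 + 4)) = -1/(4*7) = -1/28)
C(-114, -76)*t(4, -2) = (-2 - 76)*(-1/28) = -78*(-1/28) = 39/14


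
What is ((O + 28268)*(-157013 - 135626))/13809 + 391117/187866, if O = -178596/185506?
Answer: -48046956752712491845/80207896856094 ≈ -5.9903e+5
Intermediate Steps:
O = -89298/92753 (O = -178596*1/185506 = -89298/92753 ≈ -0.96275)
((O + 28268)*(-157013 - 135626))/13809 + 391117/187866 = ((-89298/92753 + 28268)*(-157013 - 135626))/13809 + 391117/187866 = ((2621852506/92753)*(-292639))*(1/13809) + 391117*(1/187866) = -767256295503334/92753*1/13809 + 391117/187866 = -767256295503334/1280826177 + 391117/187866 = -48046956752712491845/80207896856094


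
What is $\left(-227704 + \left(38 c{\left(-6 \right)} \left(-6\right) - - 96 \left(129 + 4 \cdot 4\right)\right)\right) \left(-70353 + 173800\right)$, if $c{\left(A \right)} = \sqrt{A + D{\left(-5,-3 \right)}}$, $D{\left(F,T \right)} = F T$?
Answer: $-22186071196$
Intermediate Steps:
$c{\left(A \right)} = \sqrt{15 + A}$ ($c{\left(A \right)} = \sqrt{A - -15} = \sqrt{A + 15} = \sqrt{15 + A}$)
$\left(-227704 + \left(38 c{\left(-6 \right)} \left(-6\right) - - 96 \left(129 + 4 \cdot 4\right)\right)\right) \left(-70353 + 173800\right) = \left(-227704 - \left(- 96 \left(129 + 4 \cdot 4\right) - 38 \sqrt{15 - 6} \left(-6\right)\right)\right) \left(-70353 + 173800\right) = \left(-227704 - \left(- 96 \left(129 + 16\right) - 38 \sqrt{9} \left(-6\right)\right)\right) 103447 = \left(-227704 + \left(38 \cdot 3 \left(-6\right) - \left(-96\right) 145\right)\right) 103447 = \left(-227704 + \left(114 \left(-6\right) - -13920\right)\right) 103447 = \left(-227704 + \left(-684 + 13920\right)\right) 103447 = \left(-227704 + 13236\right) 103447 = \left(-214468\right) 103447 = -22186071196$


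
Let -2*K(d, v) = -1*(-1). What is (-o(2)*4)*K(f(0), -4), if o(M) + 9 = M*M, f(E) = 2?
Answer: -10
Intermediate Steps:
o(M) = -9 + M² (o(M) = -9 + M*M = -9 + M²)
K(d, v) = -½ (K(d, v) = -(-1)*(-1)/2 = -½*1 = -½)
(-o(2)*4)*K(f(0), -4) = -(-9 + 2²)*4*(-½) = -(-9 + 4)*4*(-½) = -(-5)*4*(-½) = -1*(-20)*(-½) = 20*(-½) = -10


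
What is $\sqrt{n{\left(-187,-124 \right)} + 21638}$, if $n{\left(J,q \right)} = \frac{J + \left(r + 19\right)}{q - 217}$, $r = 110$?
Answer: $\frac{14 \sqrt{12837286}}{341} \approx 147.1$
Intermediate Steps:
$n{\left(J,q \right)} = \frac{129 + J}{-217 + q}$ ($n{\left(J,q \right)} = \frac{J + \left(110 + 19\right)}{q - 217} = \frac{J + 129}{-217 + q} = \frac{129 + J}{-217 + q}$)
$\sqrt{n{\left(-187,-124 \right)} + 21638} = \sqrt{\frac{129 - 187}{-217 - 124} + 21638} = \sqrt{\frac{1}{-341} \left(-58\right) + 21638} = \sqrt{\left(- \frac{1}{341}\right) \left(-58\right) + 21638} = \sqrt{\frac{58}{341} + 21638} = \sqrt{\frac{7378616}{341}} = \frac{14 \sqrt{12837286}}{341}$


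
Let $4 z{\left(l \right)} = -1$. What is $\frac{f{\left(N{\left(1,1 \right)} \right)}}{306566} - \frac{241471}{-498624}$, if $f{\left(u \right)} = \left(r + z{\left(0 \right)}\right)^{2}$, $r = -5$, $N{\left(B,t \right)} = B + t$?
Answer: $\frac{37020270955}{76430582592} \approx 0.48436$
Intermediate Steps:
$z{\left(l \right)} = - \frac{1}{4}$ ($z{\left(l \right)} = \frac{1}{4} \left(-1\right) = - \frac{1}{4}$)
$f{\left(u \right)} = \frac{441}{16}$ ($f{\left(u \right)} = \left(-5 - \frac{1}{4}\right)^{2} = \left(- \frac{21}{4}\right)^{2} = \frac{441}{16}$)
$\frac{f{\left(N{\left(1,1 \right)} \right)}}{306566} - \frac{241471}{-498624} = \frac{441}{16 \cdot 306566} - \frac{241471}{-498624} = \frac{441}{16} \cdot \frac{1}{306566} - - \frac{241471}{498624} = \frac{441}{4905056} + \frac{241471}{498624} = \frac{37020270955}{76430582592}$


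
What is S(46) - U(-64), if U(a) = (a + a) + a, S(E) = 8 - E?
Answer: 154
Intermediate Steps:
U(a) = 3*a (U(a) = 2*a + a = 3*a)
S(46) - U(-64) = (8 - 1*46) - 3*(-64) = (8 - 46) - 1*(-192) = -38 + 192 = 154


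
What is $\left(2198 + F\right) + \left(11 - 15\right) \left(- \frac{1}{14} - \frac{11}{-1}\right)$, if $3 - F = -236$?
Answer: $\frac{16753}{7} \approx 2393.3$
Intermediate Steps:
$F = 239$ ($F = 3 - -236 = 3 + 236 = 239$)
$\left(2198 + F\right) + \left(11 - 15\right) \left(- \frac{1}{14} - \frac{11}{-1}\right) = \left(2198 + 239\right) + \left(11 - 15\right) \left(- \frac{1}{14} - \frac{11}{-1}\right) = 2437 - 4 \left(\left(-1\right) \frac{1}{14} - -11\right) = 2437 - 4 \left(- \frac{1}{14} + 11\right) = 2437 - \frac{306}{7} = \frac{16753}{7}$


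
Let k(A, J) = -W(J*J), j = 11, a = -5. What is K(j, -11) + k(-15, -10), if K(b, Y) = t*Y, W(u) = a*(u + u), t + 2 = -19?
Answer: 1231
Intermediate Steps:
t = -21 (t = -2 - 19 = -21)
W(u) = -10*u (W(u) = -5*(u + u) = -10*u)
K(b, Y) = -21*Y
k(A, J) = 10*J**2 (k(A, J) = -(-10)*J*J = -(-10)*J**2 = 10*J**2)
K(j, -11) + k(-15, -10) = -21*(-11) + 10*(-10)**2 = 231 + 10*100 = 231 + 1000 = 1231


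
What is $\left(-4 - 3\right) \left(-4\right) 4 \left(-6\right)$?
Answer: $-672$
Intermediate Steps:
$\left(-4 - 3\right) \left(-4\right) 4 \left(-6\right) = \left(-7\right) \left(-4\right) 4 \left(-6\right) = 28 \cdot 4 \left(-6\right) = 112 \left(-6\right) = -672$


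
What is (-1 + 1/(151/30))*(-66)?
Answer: 7986/151 ≈ 52.887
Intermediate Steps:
(-1 + 1/(151/30))*(-66) = (-1 + 30/151)*(-66) = -121/151*(-66) = 7986/151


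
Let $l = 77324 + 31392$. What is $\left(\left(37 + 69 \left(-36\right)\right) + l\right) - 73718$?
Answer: $32551$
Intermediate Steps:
$l = 108716$
$\left(\left(37 + 69 \left(-36\right)\right) + l\right) - 73718 = \left(\left(37 + 69 \left(-36\right)\right) + 108716\right) - 73718 = \left(\left(37 - 2484\right) + 108716\right) - 73718 = \left(-2447 + 108716\right) - 73718 = 106269 - 73718 = 32551$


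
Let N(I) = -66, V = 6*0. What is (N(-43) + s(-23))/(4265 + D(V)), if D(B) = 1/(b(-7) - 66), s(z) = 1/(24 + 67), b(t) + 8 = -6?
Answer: -480400/31049109 ≈ -0.015472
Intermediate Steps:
V = 0
b(t) = -14 (b(t) = -8 - 6 = -14)
s(z) = 1/91
D(B) = -1/80 (D(B) = 1/(-14 - 66) = 1/(-80) = -1/80)
(N(-43) + s(-23))/(4265 + D(V)) = (-66 + 1/91)/(4265 - 1/80) = -6005/(91*341199/80) = -6005/91*80/341199 = -480400/31049109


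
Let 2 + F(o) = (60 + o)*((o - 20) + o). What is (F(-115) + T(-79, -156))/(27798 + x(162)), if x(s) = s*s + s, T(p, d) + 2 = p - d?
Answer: 13823/54204 ≈ 0.25502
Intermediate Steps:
T(p, d) = -2 + p - d (T(p, d) = -2 + (p - d) = -2 + p - d)
F(o) = -2 + (-20 + 2*o)*(60 + o) (F(o) = -2 + (60 + o)*((o - 20) + o) = -2 + (60 + o)*((-20 + o) + o) = -2 + (60 + o)*(-20 + 2*o) = -2 + (-20 + 2*o)*(60 + o))
x(s) = s + s² (x(s) = s² + s = s + s²)
(F(-115) + T(-79, -156))/(27798 + x(162)) = ((-1202 + 2*(-115)² + 100*(-115)) + (-2 - 79 - 1*(-156)))/(27798 + 162*(1 + 162)) = ((-1202 + 2*13225 - 11500) + (-2 - 79 + 156))/(27798 + 162*163) = ((-1202 + 26450 - 11500) + 75)/(27798 + 26406) = (13748 + 75)/54204 = 13823*(1/54204) = 13823/54204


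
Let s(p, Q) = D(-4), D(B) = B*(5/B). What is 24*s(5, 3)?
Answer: 120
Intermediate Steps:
D(B) = 5
s(p, Q) = 5
24*s(5, 3) = 24*5 = 120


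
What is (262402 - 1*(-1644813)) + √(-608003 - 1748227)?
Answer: 1907215 + I*√2356230 ≈ 1.9072e+6 + 1535.0*I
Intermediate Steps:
(262402 - 1*(-1644813)) + √(-608003 - 1748227) = (262402 + 1644813) + √(-2356230) = 1907215 + I*√2356230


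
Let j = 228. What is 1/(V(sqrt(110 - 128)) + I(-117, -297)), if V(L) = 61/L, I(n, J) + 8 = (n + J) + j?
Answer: -3492/681169 + 183*I*sqrt(2)/681169 ≈ -0.0051265 + 0.00037994*I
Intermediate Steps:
I(n, J) = 220 + J + n (I(n, J) = -8 + ((n + J) + 228) = -8 + ((J + n) + 228) = -8 + (228 + J + n) = 220 + J + n)
1/(V(sqrt(110 - 128)) + I(-117, -297)) = 1/(61/(sqrt(110 - 128)) + (220 - 297 - 117)) = 1/(61/(sqrt(-18)) - 194) = 1/(61/((3*I*sqrt(2))) - 194) = 1/(61*(-I*sqrt(2)/6) - 194) = 1/(-61*I*sqrt(2)/6 - 194) = 1/(-194 - 61*I*sqrt(2)/6)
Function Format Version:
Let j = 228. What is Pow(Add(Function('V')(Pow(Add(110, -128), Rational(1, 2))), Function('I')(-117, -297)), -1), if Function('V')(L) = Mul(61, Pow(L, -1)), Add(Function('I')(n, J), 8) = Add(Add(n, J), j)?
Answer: Add(Rational(-3492, 681169), Mul(Rational(183, 681169), I, Pow(2, Rational(1, 2)))) ≈ Add(-0.0051265, Mul(0.00037994, I))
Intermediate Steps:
Function('I')(n, J) = Add(220, J, n) (Function('I')(n, J) = Add(-8, Add(Add(n, J), 228)) = Add(-8, Add(Add(J, n), 228)) = Add(-8, Add(228, J, n)) = Add(220, J, n))
Pow(Add(Function('V')(Pow(Add(110, -128), Rational(1, 2))), Function('I')(-117, -297)), -1) = Pow(Add(Mul(61, Pow(Pow(Add(110, -128), Rational(1, 2)), -1)), Add(220, -297, -117)), -1) = Pow(Add(Mul(61, Pow(Pow(-18, Rational(1, 2)), -1)), -194), -1) = Pow(Add(Mul(61, Pow(Mul(3, I, Pow(2, Rational(1, 2))), -1)), -194), -1) = Pow(Add(Mul(61, Mul(Rational(-1, 6), I, Pow(2, Rational(1, 2)))), -194), -1) = Pow(Add(Mul(Rational(-61, 6), I, Pow(2, Rational(1, 2))), -194), -1) = Pow(Add(-194, Mul(Rational(-61, 6), I, Pow(2, Rational(1, 2)))), -1)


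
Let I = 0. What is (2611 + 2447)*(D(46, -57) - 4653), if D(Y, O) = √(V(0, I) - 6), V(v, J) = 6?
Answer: -23534874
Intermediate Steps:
D(Y, O) = 0 (D(Y, O) = √(6 - 6) = √0 = 0)
(2611 + 2447)*(D(46, -57) - 4653) = (2611 + 2447)*(0 - 4653) = 5058*(-4653) = -23534874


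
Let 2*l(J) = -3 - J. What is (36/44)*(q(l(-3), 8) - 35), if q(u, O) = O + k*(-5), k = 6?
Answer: -513/11 ≈ -46.636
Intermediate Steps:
l(J) = -3/2 - J/2 (l(J) = (-3 - J)/2 = -3/2 - J/2)
q(u, O) = -30 + O (q(u, O) = O + 6*(-5) = O - 30 = -30 + O)
(36/44)*(q(l(-3), 8) - 35) = (36/44)*((-30 + 8) - 35) = (36*(1/44))*(-22 - 35) = (9/11)*(-57) = -513/11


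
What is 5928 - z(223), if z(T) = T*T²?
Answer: -11083639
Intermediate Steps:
z(T) = T³
5928 - z(223) = 5928 - 1*223³ = 5928 - 1*11089567 = 5928 - 11089567 = -11083639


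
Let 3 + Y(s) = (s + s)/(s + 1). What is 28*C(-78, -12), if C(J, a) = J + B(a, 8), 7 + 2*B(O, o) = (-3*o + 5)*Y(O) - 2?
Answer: -23016/11 ≈ -2092.4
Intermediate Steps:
Y(s) = -3 + 2*s/(1 + s) (Y(s) = -3 + (s + s)/(s + 1) = -3 + (2*s)/(1 + s) = -3 + 2*s/(1 + s))
B(O, o) = -9/2 + (-3 - O)*(5 - 3*o)/(2*(1 + O)) (B(O, o) = -7/2 + ((-3*o + 5)*((-3 - O)/(1 + O)) - 2)/2 = -7/2 + ((5 - 3*o)*((-3 - O)/(1 + O)) - 2)/2 = -7/2 + ((-3 - O)*(5 - 3*o)/(1 + O) - 2)/2 = -7/2 + (-2 + (-3 - O)*(5 - 3*o)/(1 + O))/2 = -7/2 + (-1 + (-3 - O)*(5 - 3*o)/(2*(1 + O))) = -9/2 + (-3 - O)*(5 - 3*o)/(2*(1 + O)))
C(J, a) = J + (48 + 10*a)/(2*(1 + a)) (C(J, a) = J + (-24 - 14*a + 3*8*(3 + a))/(2*(1 + a)) = J + (-24 - 14*a + (72 + 24*a))/(2*(1 + a)) = J + (48 + 10*a)/(2*(1 + a)))
28*C(-78, -12) = 28*((24 - 78 + 5*(-12) - 78*(-12))/(1 - 12)) = 28*((24 - 78 - 60 + 936)/(-11)) = 28*(-1/11*822) = 28*(-822/11) = -23016/11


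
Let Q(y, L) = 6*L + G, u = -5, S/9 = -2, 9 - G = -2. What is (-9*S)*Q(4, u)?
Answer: -3078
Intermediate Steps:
G = 11 (G = 9 - 1*(-2) = 9 + 2 = 11)
S = -18 (S = 9*(-2) = -18)
Q(y, L) = 11 + 6*L (Q(y, L) = 6*L + 11 = 11 + 6*L)
(-9*S)*Q(4, u) = (-9*(-18))*(11 + 6*(-5)) = 162*(11 - 30) = 162*(-19) = -3078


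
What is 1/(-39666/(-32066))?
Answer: 16033/19833 ≈ 0.80840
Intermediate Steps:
1/(-39666/(-32066)) = 1/(-39666*(-1/32066)) = 1/(19833/16033) = 16033/19833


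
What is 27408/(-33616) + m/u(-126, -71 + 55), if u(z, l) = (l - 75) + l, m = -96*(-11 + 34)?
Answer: 4455717/224807 ≈ 19.820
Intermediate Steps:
m = -2208 (m = -96*23 = -2208)
u(z, l) = -75 + 2*l (u(z, l) = (-75 + l) + l = -75 + 2*l)
27408/(-33616) + m/u(-126, -71 + 55) = 27408/(-33616) - 2208/(-75 + 2*(-71 + 55)) = 27408*(-1/33616) - 2208/(-75 + 2*(-16)) = -1713/2101 - 2208/(-75 - 32) = -1713/2101 - 2208/(-107) = -1713/2101 - 2208*(-1/107) = -1713/2101 + 2208/107 = 4455717/224807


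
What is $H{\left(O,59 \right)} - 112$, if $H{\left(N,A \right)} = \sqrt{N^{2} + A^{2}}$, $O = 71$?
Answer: $-112 + \sqrt{8522} \approx -19.685$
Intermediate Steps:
$H{\left(N,A \right)} = \sqrt{A^{2} + N^{2}}$
$H{\left(O,59 \right)} - 112 = \sqrt{59^{2} + 71^{2}} - 112 = \sqrt{3481 + 5041} - 112 = \sqrt{8522} - 112 = -112 + \sqrt{8522}$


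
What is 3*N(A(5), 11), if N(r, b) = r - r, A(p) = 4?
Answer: 0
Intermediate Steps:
N(r, b) = 0
3*N(A(5), 11) = 3*0 = 0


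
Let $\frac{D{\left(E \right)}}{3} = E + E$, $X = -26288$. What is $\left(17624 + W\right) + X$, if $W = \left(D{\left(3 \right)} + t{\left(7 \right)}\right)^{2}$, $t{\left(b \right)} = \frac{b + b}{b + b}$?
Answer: $-8303$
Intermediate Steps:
$D{\left(E \right)} = 6 E$ ($D{\left(E \right)} = 3 \left(E + E\right) = 3 \cdot 2 E = 6 E$)
$t{\left(b \right)} = 1$ ($t{\left(b \right)} = \frac{2 b}{2 b} = 2 b \frac{1}{2 b} = 1$)
$W = 361$ ($W = \left(6 \cdot 3 + 1\right)^{2} = \left(18 + 1\right)^{2} = 19^{2} = 361$)
$\left(17624 + W\right) + X = \left(17624 + 361\right) - 26288 = 17985 - 26288 = -8303$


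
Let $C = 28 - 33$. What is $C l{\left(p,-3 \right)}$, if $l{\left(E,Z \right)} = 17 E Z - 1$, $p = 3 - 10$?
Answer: $-1780$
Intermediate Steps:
$p = -7$ ($p = 3 - 10 = -7$)
$l{\left(E,Z \right)} = -1 + 17 E Z$ ($l{\left(E,Z \right)} = 17 E Z - 1 = -1 + 17 E Z$)
$C = -5$
$C l{\left(p,-3 \right)} = - 5 \left(-1 + 17 \left(-7\right) \left(-3\right)\right) = - 5 \left(-1 + 357\right) = \left(-5\right) 356 = -1780$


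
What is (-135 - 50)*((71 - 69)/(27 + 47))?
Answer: -5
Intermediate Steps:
(-135 - 50)*((71 - 69)/(27 + 47)) = -370/74 = -185*1/37 = -5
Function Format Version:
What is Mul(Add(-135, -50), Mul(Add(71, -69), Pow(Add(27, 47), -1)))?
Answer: -5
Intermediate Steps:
Mul(Add(-135, -50), Mul(Add(71, -69), Pow(Add(27, 47), -1))) = Mul(-185, Mul(2, Pow(74, -1))) = Mul(-185, Mul(2, Rational(1, 74))) = Mul(-185, Rational(1, 37)) = -5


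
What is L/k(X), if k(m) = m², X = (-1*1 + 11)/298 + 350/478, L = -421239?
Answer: -178063808131573/247884300 ≈ -7.1833e+5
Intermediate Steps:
X = 27270/35611 (X = (-1 + 11)*(1/298) + 350*(1/478) = 10*(1/298) + 175/239 = 5/149 + 175/239 = 27270/35611 ≈ 0.76577)
L/k(X) = -421239/((27270/35611)²) = -421239/743652900/1268143321 = -421239*1268143321/743652900 = -178063808131573/247884300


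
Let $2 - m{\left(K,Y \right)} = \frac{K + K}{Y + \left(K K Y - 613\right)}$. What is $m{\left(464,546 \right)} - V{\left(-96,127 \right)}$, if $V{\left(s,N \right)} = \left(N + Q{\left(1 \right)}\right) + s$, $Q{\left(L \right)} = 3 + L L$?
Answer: $- \frac{3879202045}{117551549} \approx -33.0$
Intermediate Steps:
$Q{\left(L \right)} = 3 + L^{2}$
$m{\left(K,Y \right)} = 2 - \frac{2 K}{-613 + Y + Y K^{2}}$ ($m{\left(K,Y \right)} = 2 - \frac{K + K}{Y + \left(K K Y - 613\right)} = 2 - \frac{2 K}{Y + \left(K^{2} Y - 613\right)} = 2 - \frac{2 K}{Y + \left(Y K^{2} - 613\right)} = 2 - \frac{2 K}{Y + \left(-613 + Y K^{2}\right)} = 2 - \frac{2 K}{-613 + Y + Y K^{2}}$)
$V{\left(s,N \right)} = 4 + N + s$ ($V{\left(s,N \right)} = \left(N + \left(3 + 1^{2}\right)\right) + s = \left(N + \left(3 + 1\right)\right) + s = \left(N + 4\right) + s = \left(4 + N\right) + s = 4 + N + s$)
$m{\left(464,546 \right)} - V{\left(-96,127 \right)} = \frac{2 \left(-613 + 546 - 464 + 546 \cdot 464^{2}\right)}{-613 + 546 + 546 \cdot 464^{2}} - \left(4 + 127 - 96\right) = \frac{2 \left(-613 + 546 - 464 + 546 \cdot 215296\right)}{-613 + 546 + 546 \cdot 215296} - 35 = \frac{2 \left(-613 + 546 - 464 + 117551616\right)}{-613 + 546 + 117551616} - 35 = 2 \cdot \frac{1}{117551549} \cdot 117551085 - 35 = \frac{235102170}{117551549} - 35 = - \frac{3879202045}{117551549}$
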